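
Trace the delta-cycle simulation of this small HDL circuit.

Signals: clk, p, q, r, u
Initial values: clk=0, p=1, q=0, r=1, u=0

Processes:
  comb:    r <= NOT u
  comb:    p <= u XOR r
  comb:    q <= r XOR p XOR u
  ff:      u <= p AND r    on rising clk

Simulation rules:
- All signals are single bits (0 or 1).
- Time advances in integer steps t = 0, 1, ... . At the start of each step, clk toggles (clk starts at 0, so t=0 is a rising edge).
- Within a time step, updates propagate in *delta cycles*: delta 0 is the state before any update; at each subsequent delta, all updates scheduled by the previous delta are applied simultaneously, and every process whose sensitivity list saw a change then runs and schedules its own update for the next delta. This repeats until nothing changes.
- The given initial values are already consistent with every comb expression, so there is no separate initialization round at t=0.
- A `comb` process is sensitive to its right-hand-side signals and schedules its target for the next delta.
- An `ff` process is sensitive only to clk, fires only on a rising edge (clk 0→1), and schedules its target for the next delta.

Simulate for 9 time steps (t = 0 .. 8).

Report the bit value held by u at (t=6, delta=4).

0

t=0 Δ0: r=1 clk=0 p=1 u=0 q=0
  Δ1: clk:0→1
  Δ2: u:0→1
  Δ3: r:1→0, p:1→0, q:0→1
  Δ4: p:0→1
  Δ5: q:1→0
  (5Δ to stable)
t=1 Δ0: r=0 clk=1 p=1 u=1 q=0
  Δ1: clk:1→0
  (1Δ to stable)
t=2 Δ0: r=0 clk=0 p=1 u=1 q=0
  Δ1: clk:0→1
  Δ2: u:1→0
  Δ3: r:0→1, p:1→0, q:0→1
  Δ4: p:0→1
  Δ5: q:1→0
  (5Δ to stable)
t=3 Δ0: r=1 clk=1 p=1 u=0 q=0
  Δ1: clk:1→0
  (1Δ to stable)
t=4 Δ0: r=1 clk=0 p=1 u=0 q=0
  Δ1: clk:0→1
  Δ2: u:0→1
  Δ3: r:1→0, p:1→0, q:0→1
  Δ4: p:0→1
  Δ5: q:1→0
  (5Δ to stable)
t=5 Δ0: r=0 clk=1 p=1 u=1 q=0
  Δ1: clk:1→0
  (1Δ to stable)
t=6 Δ0: r=0 clk=0 p=1 u=1 q=0
  Δ1: clk:0→1
  Δ2: u:1→0
  Δ3: r:0→1, p:1→0, q:0→1
  Δ4: p:0→1
  Δ5: q:1→0
  (5Δ to stable)
t=7 Δ0: r=1 clk=1 p=1 u=0 q=0
  Δ1: clk:1→0
  (1Δ to stable)
t=8 Δ0: r=1 clk=0 p=1 u=0 q=0
  Δ1: clk:0→1
  Δ2: u:0→1
  Δ3: r:1→0, p:1→0, q:0→1
  Δ4: p:0→1
  Δ5: q:1→0
  (5Δ to stable)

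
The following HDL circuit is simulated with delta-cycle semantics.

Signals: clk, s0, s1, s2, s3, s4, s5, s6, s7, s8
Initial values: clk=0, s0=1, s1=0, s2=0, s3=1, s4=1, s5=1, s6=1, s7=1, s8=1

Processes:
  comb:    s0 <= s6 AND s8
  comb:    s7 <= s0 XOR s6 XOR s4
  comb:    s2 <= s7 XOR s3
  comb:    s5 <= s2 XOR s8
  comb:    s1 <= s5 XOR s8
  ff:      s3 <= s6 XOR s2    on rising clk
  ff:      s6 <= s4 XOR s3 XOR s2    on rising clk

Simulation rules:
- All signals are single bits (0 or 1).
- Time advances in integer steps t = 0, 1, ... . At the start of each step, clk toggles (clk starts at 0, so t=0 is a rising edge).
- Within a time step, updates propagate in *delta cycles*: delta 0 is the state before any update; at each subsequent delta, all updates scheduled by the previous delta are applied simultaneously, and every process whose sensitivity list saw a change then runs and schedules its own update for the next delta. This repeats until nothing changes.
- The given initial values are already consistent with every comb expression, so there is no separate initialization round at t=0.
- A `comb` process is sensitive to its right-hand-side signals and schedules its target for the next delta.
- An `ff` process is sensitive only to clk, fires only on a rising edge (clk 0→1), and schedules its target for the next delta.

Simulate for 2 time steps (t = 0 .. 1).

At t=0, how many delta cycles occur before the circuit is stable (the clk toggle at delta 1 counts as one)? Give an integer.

t0.Δ0 s2=0 clk=0 s4=1 s1=0 s6=1 s8=1 s7=1 s0=1 s3=1 s5=1
t0.Δ1 s2=0 clk=1 s4=1 s1=0 s6=1 s8=1 s7=1 s0=1 s3=1 s5=1
t0.Δ2 s2=0 clk=1 s4=1 s1=0 s6=0 s8=1 s7=1 s0=1 s3=1 s5=1
t0.Δ3 s2=0 clk=1 s4=1 s1=0 s6=0 s8=1 s7=0 s0=0 s3=1 s5=1
t0.Δ4 s2=1 clk=1 s4=1 s1=0 s6=0 s8=1 s7=1 s0=0 s3=1 s5=1
t0.Δ5 s2=0 clk=1 s4=1 s1=0 s6=0 s8=1 s7=1 s0=0 s3=1 s5=0
t0.Δ6 s2=0 clk=1 s4=1 s1=1 s6=0 s8=1 s7=1 s0=0 s3=1 s5=1
t0.Δ7 s2=0 clk=1 s4=1 s1=0 s6=0 s8=1 s7=1 s0=0 s3=1 s5=1
t1.Δ0 s2=0 clk=1 s4=1 s1=0 s6=0 s8=1 s7=1 s0=0 s3=1 s5=1
t1.Δ1 s2=0 clk=0 s4=1 s1=0 s6=0 s8=1 s7=1 s0=0 s3=1 s5=1

7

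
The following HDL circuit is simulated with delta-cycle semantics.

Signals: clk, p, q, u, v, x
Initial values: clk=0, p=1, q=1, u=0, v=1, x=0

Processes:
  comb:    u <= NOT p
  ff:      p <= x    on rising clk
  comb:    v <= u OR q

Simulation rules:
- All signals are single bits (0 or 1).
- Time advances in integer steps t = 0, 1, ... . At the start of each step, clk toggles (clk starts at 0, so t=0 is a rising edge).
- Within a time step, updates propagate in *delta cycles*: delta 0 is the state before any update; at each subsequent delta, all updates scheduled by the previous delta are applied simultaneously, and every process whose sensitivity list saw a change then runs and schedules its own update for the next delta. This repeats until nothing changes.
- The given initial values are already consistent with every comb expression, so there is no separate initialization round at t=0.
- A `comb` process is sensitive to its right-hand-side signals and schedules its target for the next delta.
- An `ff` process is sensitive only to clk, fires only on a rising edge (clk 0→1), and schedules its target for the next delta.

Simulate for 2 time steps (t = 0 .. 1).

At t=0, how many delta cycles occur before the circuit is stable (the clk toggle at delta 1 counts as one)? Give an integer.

t0.Δ0 x=0 v=1 u=0 q=1 p=1 clk=0
t0.Δ1 x=0 v=1 u=0 q=1 p=1 clk=1
t0.Δ2 x=0 v=1 u=0 q=1 p=0 clk=1
t0.Δ3 x=0 v=1 u=1 q=1 p=0 clk=1
t1.Δ0 x=0 v=1 u=1 q=1 p=0 clk=1
t1.Δ1 x=0 v=1 u=1 q=1 p=0 clk=0

3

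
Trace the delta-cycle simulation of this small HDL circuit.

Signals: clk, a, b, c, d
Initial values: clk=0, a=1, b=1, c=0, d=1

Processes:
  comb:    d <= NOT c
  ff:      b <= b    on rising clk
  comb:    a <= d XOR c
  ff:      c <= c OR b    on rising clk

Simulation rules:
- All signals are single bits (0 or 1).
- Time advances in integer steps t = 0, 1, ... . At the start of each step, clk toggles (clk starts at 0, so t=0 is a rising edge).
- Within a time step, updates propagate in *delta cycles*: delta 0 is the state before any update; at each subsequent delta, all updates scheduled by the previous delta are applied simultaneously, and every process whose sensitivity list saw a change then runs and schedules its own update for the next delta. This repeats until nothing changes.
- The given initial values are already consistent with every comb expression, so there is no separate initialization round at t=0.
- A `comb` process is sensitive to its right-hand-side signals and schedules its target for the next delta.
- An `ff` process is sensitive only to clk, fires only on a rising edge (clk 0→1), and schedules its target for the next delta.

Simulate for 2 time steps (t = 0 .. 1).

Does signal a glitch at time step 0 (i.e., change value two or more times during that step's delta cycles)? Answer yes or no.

t0.Δ0 d=1 a=1 clk=0 b=1 c=0
t0.Δ1 d=1 a=1 clk=1 b=1 c=0
t0.Δ2 d=1 a=1 clk=1 b=1 c=1
t0.Δ3 d=0 a=0 clk=1 b=1 c=1
t0.Δ4 d=0 a=1 clk=1 b=1 c=1
t1.Δ0 d=0 a=1 clk=1 b=1 c=1
t1.Δ1 d=0 a=1 clk=0 b=1 c=1

yes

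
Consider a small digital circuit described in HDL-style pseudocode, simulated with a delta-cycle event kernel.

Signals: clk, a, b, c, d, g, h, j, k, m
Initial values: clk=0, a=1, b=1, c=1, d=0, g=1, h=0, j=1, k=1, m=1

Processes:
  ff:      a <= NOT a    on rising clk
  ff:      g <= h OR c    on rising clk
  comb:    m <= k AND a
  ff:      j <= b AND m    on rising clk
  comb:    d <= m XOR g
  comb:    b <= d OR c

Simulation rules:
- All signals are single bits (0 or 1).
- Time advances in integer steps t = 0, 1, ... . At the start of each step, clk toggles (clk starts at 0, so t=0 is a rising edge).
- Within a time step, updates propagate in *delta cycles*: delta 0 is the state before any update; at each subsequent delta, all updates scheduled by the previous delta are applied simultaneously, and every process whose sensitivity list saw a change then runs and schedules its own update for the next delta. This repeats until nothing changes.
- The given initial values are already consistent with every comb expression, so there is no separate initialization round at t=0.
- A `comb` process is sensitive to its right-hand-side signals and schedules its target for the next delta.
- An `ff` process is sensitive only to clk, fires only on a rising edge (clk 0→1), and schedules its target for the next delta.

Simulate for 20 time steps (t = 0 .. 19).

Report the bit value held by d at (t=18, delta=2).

1

t=0 Δ0: g=1 j=1 d=0 m=1 a=1 clk=0 k=1 b=1 c=1 h=0
  Δ1: clk:0→1
  Δ2: a:1→0
  Δ3: m:1→0
  Δ4: d:0→1
  (4Δ to stable)
t=1 Δ0: g=1 j=1 d=1 m=0 a=0 clk=1 k=1 b=1 c=1 h=0
  Δ1: clk:1→0
  (1Δ to stable)
t=2 Δ0: g=1 j=1 d=1 m=0 a=0 clk=0 k=1 b=1 c=1 h=0
  Δ1: clk:0→1
  Δ2: j:1→0, a:0→1
  Δ3: m:0→1
  Δ4: d:1→0
  (4Δ to stable)
t=3 Δ0: g=1 j=0 d=0 m=1 a=1 clk=1 k=1 b=1 c=1 h=0
  Δ1: clk:1→0
  (1Δ to stable)
t=4 Δ0: g=1 j=0 d=0 m=1 a=1 clk=0 k=1 b=1 c=1 h=0
  Δ1: clk:0→1
  Δ2: j:0→1, a:1→0
  Δ3: m:1→0
  Δ4: d:0→1
  (4Δ to stable)
t=5 Δ0: g=1 j=1 d=1 m=0 a=0 clk=1 k=1 b=1 c=1 h=0
  Δ1: clk:1→0
  (1Δ to stable)
t=6 Δ0: g=1 j=1 d=1 m=0 a=0 clk=0 k=1 b=1 c=1 h=0
  Δ1: clk:0→1
  Δ2: j:1→0, a:0→1
  Δ3: m:0→1
  Δ4: d:1→0
  (4Δ to stable)
t=7 Δ0: g=1 j=0 d=0 m=1 a=1 clk=1 k=1 b=1 c=1 h=0
  Δ1: clk:1→0
  (1Δ to stable)
t=8 Δ0: g=1 j=0 d=0 m=1 a=1 clk=0 k=1 b=1 c=1 h=0
  Δ1: clk:0→1
  Δ2: j:0→1, a:1→0
  Δ3: m:1→0
  Δ4: d:0→1
  (4Δ to stable)
t=9 Δ0: g=1 j=1 d=1 m=0 a=0 clk=1 k=1 b=1 c=1 h=0
  Δ1: clk:1→0
  (1Δ to stable)
t=10 Δ0: g=1 j=1 d=1 m=0 a=0 clk=0 k=1 b=1 c=1 h=0
  Δ1: clk:0→1
  Δ2: j:1→0, a:0→1
  Δ3: m:0→1
  Δ4: d:1→0
  (4Δ to stable)
t=11 Δ0: g=1 j=0 d=0 m=1 a=1 clk=1 k=1 b=1 c=1 h=0
  Δ1: clk:1→0
  (1Δ to stable)
t=12 Δ0: g=1 j=0 d=0 m=1 a=1 clk=0 k=1 b=1 c=1 h=0
  Δ1: clk:0→1
  Δ2: j:0→1, a:1→0
  Δ3: m:1→0
  Δ4: d:0→1
  (4Δ to stable)
t=13 Δ0: g=1 j=1 d=1 m=0 a=0 clk=1 k=1 b=1 c=1 h=0
  Δ1: clk:1→0
  (1Δ to stable)
t=14 Δ0: g=1 j=1 d=1 m=0 a=0 clk=0 k=1 b=1 c=1 h=0
  Δ1: clk:0→1
  Δ2: j:1→0, a:0→1
  Δ3: m:0→1
  Δ4: d:1→0
  (4Δ to stable)
t=15 Δ0: g=1 j=0 d=0 m=1 a=1 clk=1 k=1 b=1 c=1 h=0
  Δ1: clk:1→0
  (1Δ to stable)
t=16 Δ0: g=1 j=0 d=0 m=1 a=1 clk=0 k=1 b=1 c=1 h=0
  Δ1: clk:0→1
  Δ2: j:0→1, a:1→0
  Δ3: m:1→0
  Δ4: d:0→1
  (4Δ to stable)
t=17 Δ0: g=1 j=1 d=1 m=0 a=0 clk=1 k=1 b=1 c=1 h=0
  Δ1: clk:1→0
  (1Δ to stable)
t=18 Δ0: g=1 j=1 d=1 m=0 a=0 clk=0 k=1 b=1 c=1 h=0
  Δ1: clk:0→1
  Δ2: j:1→0, a:0→1
  Δ3: m:0→1
  Δ4: d:1→0
  (4Δ to stable)
t=19 Δ0: g=1 j=0 d=0 m=1 a=1 clk=1 k=1 b=1 c=1 h=0
  Δ1: clk:1→0
  (1Δ to stable)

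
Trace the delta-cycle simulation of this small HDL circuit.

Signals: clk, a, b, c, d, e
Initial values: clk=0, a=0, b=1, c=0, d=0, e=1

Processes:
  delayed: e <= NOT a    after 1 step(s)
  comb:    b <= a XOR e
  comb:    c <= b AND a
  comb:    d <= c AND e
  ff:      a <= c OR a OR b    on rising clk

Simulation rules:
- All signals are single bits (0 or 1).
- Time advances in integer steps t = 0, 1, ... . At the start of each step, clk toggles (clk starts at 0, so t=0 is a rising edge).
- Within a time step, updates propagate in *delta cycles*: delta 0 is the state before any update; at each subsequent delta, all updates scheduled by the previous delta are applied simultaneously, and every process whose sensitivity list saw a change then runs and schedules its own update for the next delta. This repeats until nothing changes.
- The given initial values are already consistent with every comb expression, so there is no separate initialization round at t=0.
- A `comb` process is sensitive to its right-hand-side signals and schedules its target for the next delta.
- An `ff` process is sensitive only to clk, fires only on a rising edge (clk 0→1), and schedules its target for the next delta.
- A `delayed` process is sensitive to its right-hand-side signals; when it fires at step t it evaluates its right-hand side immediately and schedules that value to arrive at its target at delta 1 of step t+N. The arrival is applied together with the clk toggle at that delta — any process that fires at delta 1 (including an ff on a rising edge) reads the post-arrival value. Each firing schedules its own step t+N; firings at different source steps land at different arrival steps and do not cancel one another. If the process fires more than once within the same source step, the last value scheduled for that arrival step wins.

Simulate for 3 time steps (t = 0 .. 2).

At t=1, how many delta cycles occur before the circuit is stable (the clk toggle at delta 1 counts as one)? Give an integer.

3

t=0 Δ0: d=0 a=0 clk=0 c=0 e=1 b=1
  Δ1: clk:0→1
  Δ2: a:0→1
  Δ3: c:0→1, b:1→0
  Δ4: d:0→1, c:1→0
  Δ5: d:1→0
  (5Δ to stable)
t=1 Δ0: d=0 a=1 clk=1 c=0 e=1 b=0
  Δ1: clk:1→0, e:1→0
  Δ2: b:0→1
  Δ3: c:0→1
  (3Δ to stable)
t=2 Δ0: d=0 a=1 clk=0 c=1 e=0 b=1
  Δ1: clk:0→1
  (1Δ to stable)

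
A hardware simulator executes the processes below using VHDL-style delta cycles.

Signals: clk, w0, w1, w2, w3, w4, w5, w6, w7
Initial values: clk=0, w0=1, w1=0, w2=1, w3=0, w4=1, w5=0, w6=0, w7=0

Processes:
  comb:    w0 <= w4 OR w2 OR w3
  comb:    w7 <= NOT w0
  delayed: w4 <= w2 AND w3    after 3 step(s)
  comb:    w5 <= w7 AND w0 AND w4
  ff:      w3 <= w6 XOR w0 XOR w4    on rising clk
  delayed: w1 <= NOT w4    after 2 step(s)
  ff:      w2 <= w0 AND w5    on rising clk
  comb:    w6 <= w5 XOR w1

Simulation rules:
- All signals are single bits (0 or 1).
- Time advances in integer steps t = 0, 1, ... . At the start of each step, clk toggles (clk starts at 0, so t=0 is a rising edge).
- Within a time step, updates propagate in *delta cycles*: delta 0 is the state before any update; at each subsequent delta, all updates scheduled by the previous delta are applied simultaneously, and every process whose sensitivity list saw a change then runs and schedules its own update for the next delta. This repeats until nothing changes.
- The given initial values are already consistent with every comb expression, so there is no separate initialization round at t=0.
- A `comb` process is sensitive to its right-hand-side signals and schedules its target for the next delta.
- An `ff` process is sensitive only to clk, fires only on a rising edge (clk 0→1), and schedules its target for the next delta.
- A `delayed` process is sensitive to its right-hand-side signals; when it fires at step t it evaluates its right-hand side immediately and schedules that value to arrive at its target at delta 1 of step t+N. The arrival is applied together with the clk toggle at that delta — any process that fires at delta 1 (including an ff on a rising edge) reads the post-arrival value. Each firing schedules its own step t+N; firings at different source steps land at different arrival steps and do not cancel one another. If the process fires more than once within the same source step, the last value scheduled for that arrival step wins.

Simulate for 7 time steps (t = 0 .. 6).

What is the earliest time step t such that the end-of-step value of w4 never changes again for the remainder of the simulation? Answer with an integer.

t=0 Δ0: w6=0 clk=0 w4=1 w1=0 w2=1 w7=0 w5=0 w3=0 w0=1
  Δ1: clk:0→1
  Δ2: w2:1→0
  (2Δ to stable)
t=1 Δ0: w6=0 clk=1 w4=1 w1=0 w2=0 w7=0 w5=0 w3=0 w0=1
  Δ1: clk:1→0
  (1Δ to stable)
t=2 Δ0: w6=0 clk=0 w4=1 w1=0 w2=0 w7=0 w5=0 w3=0 w0=1
  Δ1: clk:0→1
  (1Δ to stable)
t=3 Δ0: w6=0 clk=1 w4=1 w1=0 w2=0 w7=0 w5=0 w3=0 w0=1
  Δ1: clk:1→0, w4:1→0
  Δ2: w0:1→0
  Δ3: w7:0→1
  (3Δ to stable)
t=4 Δ0: w6=0 clk=0 w4=0 w1=0 w2=0 w7=1 w5=0 w3=0 w0=0
  Δ1: clk:0→1
  (1Δ to stable)
t=5 Δ0: w6=0 clk=1 w4=0 w1=0 w2=0 w7=1 w5=0 w3=0 w0=0
  Δ1: clk:1→0, w1:0→1
  Δ2: w6:0→1
  (2Δ to stable)
t=6 Δ0: w6=1 clk=0 w4=0 w1=1 w2=0 w7=1 w5=0 w3=0 w0=0
  Δ1: clk:0→1
  Δ2: w3:0→1
  Δ3: w0:0→1
  Δ4: w7:1→0
  (4Δ to stable)

3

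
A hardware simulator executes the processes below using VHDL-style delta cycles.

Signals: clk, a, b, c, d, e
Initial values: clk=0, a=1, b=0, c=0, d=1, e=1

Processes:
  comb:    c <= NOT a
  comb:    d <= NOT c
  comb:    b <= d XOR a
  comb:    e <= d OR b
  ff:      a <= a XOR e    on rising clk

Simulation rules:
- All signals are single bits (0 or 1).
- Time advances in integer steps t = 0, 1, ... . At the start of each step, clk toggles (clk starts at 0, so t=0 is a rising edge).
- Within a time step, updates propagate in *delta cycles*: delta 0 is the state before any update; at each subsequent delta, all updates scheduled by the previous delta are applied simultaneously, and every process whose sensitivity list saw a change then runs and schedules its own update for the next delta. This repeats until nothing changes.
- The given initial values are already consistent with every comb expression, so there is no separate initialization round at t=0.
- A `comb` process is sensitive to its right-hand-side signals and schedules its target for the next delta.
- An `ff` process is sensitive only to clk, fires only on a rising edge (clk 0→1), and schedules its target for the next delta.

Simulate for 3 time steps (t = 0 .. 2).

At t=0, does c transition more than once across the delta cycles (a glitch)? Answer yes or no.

no

t=0 Δ0: e=1 d=1 a=1 clk=0 b=0 c=0
  Δ1: clk:0→1
  Δ2: a:1→0
  Δ3: b:0→1, c:0→1
  Δ4: d:1→0
  Δ5: b:1→0
  Δ6: e:1→0
  (6Δ to stable)
t=1 Δ0: e=0 d=0 a=0 clk=1 b=0 c=1
  Δ1: clk:1→0
  (1Δ to stable)
t=2 Δ0: e=0 d=0 a=0 clk=0 b=0 c=1
  Δ1: clk:0→1
  (1Δ to stable)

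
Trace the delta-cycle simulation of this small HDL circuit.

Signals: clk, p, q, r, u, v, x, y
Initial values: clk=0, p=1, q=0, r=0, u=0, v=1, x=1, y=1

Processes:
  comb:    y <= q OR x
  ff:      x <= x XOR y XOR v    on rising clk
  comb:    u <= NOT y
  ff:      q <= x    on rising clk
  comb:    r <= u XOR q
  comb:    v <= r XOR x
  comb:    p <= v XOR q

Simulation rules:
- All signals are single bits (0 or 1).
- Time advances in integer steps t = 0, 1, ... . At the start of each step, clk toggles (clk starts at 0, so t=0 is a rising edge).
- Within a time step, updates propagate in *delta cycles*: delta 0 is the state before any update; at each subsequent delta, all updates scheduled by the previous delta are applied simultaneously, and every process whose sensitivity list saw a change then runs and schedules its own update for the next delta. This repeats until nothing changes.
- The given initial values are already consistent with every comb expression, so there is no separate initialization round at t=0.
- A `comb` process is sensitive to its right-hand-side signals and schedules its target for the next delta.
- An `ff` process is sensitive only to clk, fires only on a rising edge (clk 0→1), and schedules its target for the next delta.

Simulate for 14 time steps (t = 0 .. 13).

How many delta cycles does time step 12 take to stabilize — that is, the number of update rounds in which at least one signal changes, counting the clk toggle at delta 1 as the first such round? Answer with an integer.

7

t=0 Δ0: x=1 u=0 r=0 v=1 q=0 p=1 clk=0 y=1
  Δ1: clk:0→1
  Δ2: q:0→1
  Δ3: r:0→1, p:1→0
  Δ4: v:1→0
  Δ5: p:0→1
  (5Δ to stable)
t=1 Δ0: x=1 u=0 r=1 v=0 q=1 p=1 clk=1 y=1
  Δ1: clk:1→0
  (1Δ to stable)
t=2 Δ0: x=1 u=0 r=1 v=0 q=1 p=1 clk=0 y=1
  Δ1: clk:0→1
  Δ2: x:1→0
  Δ3: v:0→1
  Δ4: p:1→0
  (4Δ to stable)
t=3 Δ0: x=0 u=0 r=1 v=1 q=1 p=0 clk=1 y=1
  Δ1: clk:1→0
  (1Δ to stable)
t=4 Δ0: x=0 u=0 r=1 v=1 q=1 p=0 clk=0 y=1
  Δ1: clk:0→1
  Δ2: q:1→0
  Δ3: r:1→0, p:0→1, y:1→0
  Δ4: u:0→1, v:1→0
  Δ5: r:0→1, p:1→0
  Δ6: v:0→1
  Δ7: p:0→1
  (7Δ to stable)
t=5 Δ0: x=0 u=1 r=1 v=1 q=0 p=1 clk=1 y=0
  Δ1: clk:1→0
  (1Δ to stable)
t=6 Δ0: x=0 u=1 r=1 v=1 q=0 p=1 clk=0 y=0
  Δ1: clk:0→1
  Δ2: x:0→1
  Δ3: v:1→0, y:0→1
  Δ4: u:1→0, p:1→0
  Δ5: r:1→0
  Δ6: v:0→1
  Δ7: p:0→1
  (7Δ to stable)
t=7 Δ0: x=1 u=0 r=0 v=1 q=0 p=1 clk=1 y=1
  Δ1: clk:1→0
  (1Δ to stable)
t=8 Δ0: x=1 u=0 r=0 v=1 q=0 p=1 clk=0 y=1
  Δ1: clk:0→1
  Δ2: q:0→1
  Δ3: r:0→1, p:1→0
  Δ4: v:1→0
  Δ5: p:0→1
  (5Δ to stable)
t=9 Δ0: x=1 u=0 r=1 v=0 q=1 p=1 clk=1 y=1
  Δ1: clk:1→0
  (1Δ to stable)
t=10 Δ0: x=1 u=0 r=1 v=0 q=1 p=1 clk=0 y=1
  Δ1: clk:0→1
  Δ2: x:1→0
  Δ3: v:0→1
  Δ4: p:1→0
  (4Δ to stable)
t=11 Δ0: x=0 u=0 r=1 v=1 q=1 p=0 clk=1 y=1
  Δ1: clk:1→0
  (1Δ to stable)
t=12 Δ0: x=0 u=0 r=1 v=1 q=1 p=0 clk=0 y=1
  Δ1: clk:0→1
  Δ2: q:1→0
  Δ3: r:1→0, p:0→1, y:1→0
  Δ4: u:0→1, v:1→0
  Δ5: r:0→1, p:1→0
  Δ6: v:0→1
  Δ7: p:0→1
  (7Δ to stable)
t=13 Δ0: x=0 u=1 r=1 v=1 q=0 p=1 clk=1 y=0
  Δ1: clk:1→0
  (1Δ to stable)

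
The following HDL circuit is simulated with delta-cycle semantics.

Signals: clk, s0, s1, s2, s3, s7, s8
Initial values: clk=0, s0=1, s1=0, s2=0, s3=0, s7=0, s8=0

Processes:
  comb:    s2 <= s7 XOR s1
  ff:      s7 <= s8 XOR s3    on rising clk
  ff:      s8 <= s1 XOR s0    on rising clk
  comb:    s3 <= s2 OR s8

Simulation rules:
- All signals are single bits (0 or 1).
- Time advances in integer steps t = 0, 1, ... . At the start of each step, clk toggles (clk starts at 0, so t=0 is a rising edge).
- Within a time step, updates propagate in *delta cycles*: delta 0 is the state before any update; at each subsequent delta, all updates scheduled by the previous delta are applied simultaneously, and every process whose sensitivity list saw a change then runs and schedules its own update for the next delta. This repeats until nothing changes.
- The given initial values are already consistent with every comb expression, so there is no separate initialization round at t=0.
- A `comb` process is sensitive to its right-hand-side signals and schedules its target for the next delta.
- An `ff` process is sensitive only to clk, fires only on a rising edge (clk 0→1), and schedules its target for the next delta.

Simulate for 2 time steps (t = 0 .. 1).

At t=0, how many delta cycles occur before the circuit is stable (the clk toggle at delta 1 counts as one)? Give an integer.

3

[bits: s8,s2,s0,s1,s3,clk,s7]
t=0: Δ0=0010000 Δ1=0010010 Δ2=1010010 Δ3=1010110 | 3Δ
t=1: Δ0=1010110 Δ1=1010100 | 1Δ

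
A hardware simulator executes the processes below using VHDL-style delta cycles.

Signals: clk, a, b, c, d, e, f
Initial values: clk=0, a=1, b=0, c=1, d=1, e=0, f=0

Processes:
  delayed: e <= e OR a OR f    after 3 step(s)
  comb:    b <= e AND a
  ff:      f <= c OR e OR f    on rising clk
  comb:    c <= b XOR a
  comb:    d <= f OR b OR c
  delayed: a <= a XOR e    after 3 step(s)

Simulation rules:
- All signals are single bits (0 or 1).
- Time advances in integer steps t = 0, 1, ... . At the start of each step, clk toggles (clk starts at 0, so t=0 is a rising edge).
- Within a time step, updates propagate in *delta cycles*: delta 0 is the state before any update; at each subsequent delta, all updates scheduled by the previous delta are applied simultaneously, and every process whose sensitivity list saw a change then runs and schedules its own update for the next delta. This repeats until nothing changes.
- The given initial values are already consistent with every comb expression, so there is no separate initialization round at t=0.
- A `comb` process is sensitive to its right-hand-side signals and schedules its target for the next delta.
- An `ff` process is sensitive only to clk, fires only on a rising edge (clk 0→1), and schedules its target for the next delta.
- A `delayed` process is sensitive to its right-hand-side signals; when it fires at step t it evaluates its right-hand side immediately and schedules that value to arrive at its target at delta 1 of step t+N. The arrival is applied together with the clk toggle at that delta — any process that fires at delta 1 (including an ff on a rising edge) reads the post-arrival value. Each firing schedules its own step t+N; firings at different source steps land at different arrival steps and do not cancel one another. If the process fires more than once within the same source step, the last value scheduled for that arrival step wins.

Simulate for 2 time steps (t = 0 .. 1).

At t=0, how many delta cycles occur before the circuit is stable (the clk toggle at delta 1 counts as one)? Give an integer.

t0.Δ0 a=1 c=1 e=0 b=0 d=1 f=0 clk=0
t0.Δ1 a=1 c=1 e=0 b=0 d=1 f=0 clk=1
t0.Δ2 a=1 c=1 e=0 b=0 d=1 f=1 clk=1
t1.Δ0 a=1 c=1 e=0 b=0 d=1 f=1 clk=1
t1.Δ1 a=1 c=1 e=0 b=0 d=1 f=1 clk=0

2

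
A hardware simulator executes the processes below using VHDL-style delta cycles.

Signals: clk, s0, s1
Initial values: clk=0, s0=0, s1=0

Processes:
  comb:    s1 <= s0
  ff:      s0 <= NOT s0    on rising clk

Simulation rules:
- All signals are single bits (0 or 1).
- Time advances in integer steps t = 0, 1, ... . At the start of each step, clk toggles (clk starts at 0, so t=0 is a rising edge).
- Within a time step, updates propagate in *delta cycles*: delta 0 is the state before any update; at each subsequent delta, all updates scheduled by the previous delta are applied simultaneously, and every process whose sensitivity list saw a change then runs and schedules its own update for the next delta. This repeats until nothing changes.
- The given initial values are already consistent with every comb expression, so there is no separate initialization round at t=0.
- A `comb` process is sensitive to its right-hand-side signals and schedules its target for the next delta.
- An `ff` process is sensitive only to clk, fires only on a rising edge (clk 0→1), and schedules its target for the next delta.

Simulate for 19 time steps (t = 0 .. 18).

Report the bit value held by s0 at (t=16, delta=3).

1

t0.Δ0 s1=0 s0=0 clk=0
t0.Δ1 s1=0 s0=0 clk=1
t0.Δ2 s1=0 s0=1 clk=1
t0.Δ3 s1=1 s0=1 clk=1
t1.Δ0 s1=1 s0=1 clk=1
t1.Δ1 s1=1 s0=1 clk=0
t2.Δ0 s1=1 s0=1 clk=0
t2.Δ1 s1=1 s0=1 clk=1
t2.Δ2 s1=1 s0=0 clk=1
t2.Δ3 s1=0 s0=0 clk=1
t3.Δ0 s1=0 s0=0 clk=1
t3.Δ1 s1=0 s0=0 clk=0
t4.Δ0 s1=0 s0=0 clk=0
t4.Δ1 s1=0 s0=0 clk=1
t4.Δ2 s1=0 s0=1 clk=1
t4.Δ3 s1=1 s0=1 clk=1
t5.Δ0 s1=1 s0=1 clk=1
t5.Δ1 s1=1 s0=1 clk=0
t6.Δ0 s1=1 s0=1 clk=0
t6.Δ1 s1=1 s0=1 clk=1
t6.Δ2 s1=1 s0=0 clk=1
t6.Δ3 s1=0 s0=0 clk=1
t7.Δ0 s1=0 s0=0 clk=1
t7.Δ1 s1=0 s0=0 clk=0
t8.Δ0 s1=0 s0=0 clk=0
t8.Δ1 s1=0 s0=0 clk=1
t8.Δ2 s1=0 s0=1 clk=1
t8.Δ3 s1=1 s0=1 clk=1
t9.Δ0 s1=1 s0=1 clk=1
t9.Δ1 s1=1 s0=1 clk=0
t10.Δ0 s1=1 s0=1 clk=0
t10.Δ1 s1=1 s0=1 clk=1
t10.Δ2 s1=1 s0=0 clk=1
t10.Δ3 s1=0 s0=0 clk=1
t11.Δ0 s1=0 s0=0 clk=1
t11.Δ1 s1=0 s0=0 clk=0
t12.Δ0 s1=0 s0=0 clk=0
t12.Δ1 s1=0 s0=0 clk=1
t12.Δ2 s1=0 s0=1 clk=1
t12.Δ3 s1=1 s0=1 clk=1
t13.Δ0 s1=1 s0=1 clk=1
t13.Δ1 s1=1 s0=1 clk=0
t14.Δ0 s1=1 s0=1 clk=0
t14.Δ1 s1=1 s0=1 clk=1
t14.Δ2 s1=1 s0=0 clk=1
t14.Δ3 s1=0 s0=0 clk=1
t15.Δ0 s1=0 s0=0 clk=1
t15.Δ1 s1=0 s0=0 clk=0
t16.Δ0 s1=0 s0=0 clk=0
t16.Δ1 s1=0 s0=0 clk=1
t16.Δ2 s1=0 s0=1 clk=1
t16.Δ3 s1=1 s0=1 clk=1
t17.Δ0 s1=1 s0=1 clk=1
t17.Δ1 s1=1 s0=1 clk=0
t18.Δ0 s1=1 s0=1 clk=0
t18.Δ1 s1=1 s0=1 clk=1
t18.Δ2 s1=1 s0=0 clk=1
t18.Δ3 s1=0 s0=0 clk=1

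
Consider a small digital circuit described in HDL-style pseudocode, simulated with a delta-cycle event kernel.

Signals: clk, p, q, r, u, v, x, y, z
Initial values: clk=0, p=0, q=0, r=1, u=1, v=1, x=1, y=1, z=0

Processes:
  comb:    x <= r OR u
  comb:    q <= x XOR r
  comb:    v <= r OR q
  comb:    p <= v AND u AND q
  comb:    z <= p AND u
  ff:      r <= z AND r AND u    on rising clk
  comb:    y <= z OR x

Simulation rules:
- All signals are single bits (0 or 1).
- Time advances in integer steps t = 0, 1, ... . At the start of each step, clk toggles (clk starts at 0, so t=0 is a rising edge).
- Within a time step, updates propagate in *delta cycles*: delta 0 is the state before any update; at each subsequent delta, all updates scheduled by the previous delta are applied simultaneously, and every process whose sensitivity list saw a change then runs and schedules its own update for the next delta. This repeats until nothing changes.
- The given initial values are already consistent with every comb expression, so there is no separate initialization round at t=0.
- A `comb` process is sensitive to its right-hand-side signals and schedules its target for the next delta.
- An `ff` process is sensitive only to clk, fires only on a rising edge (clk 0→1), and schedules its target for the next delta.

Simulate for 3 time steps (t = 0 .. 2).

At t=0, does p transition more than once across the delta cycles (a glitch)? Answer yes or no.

no

t0.Δ0 z=0 q=0 x=1 p=0 u=1 r=1 v=1 y=1 clk=0
t0.Δ1 z=0 q=0 x=1 p=0 u=1 r=1 v=1 y=1 clk=1
t0.Δ2 z=0 q=0 x=1 p=0 u=1 r=0 v=1 y=1 clk=1
t0.Δ3 z=0 q=1 x=1 p=0 u=1 r=0 v=0 y=1 clk=1
t0.Δ4 z=0 q=1 x=1 p=0 u=1 r=0 v=1 y=1 clk=1
t0.Δ5 z=0 q=1 x=1 p=1 u=1 r=0 v=1 y=1 clk=1
t0.Δ6 z=1 q=1 x=1 p=1 u=1 r=0 v=1 y=1 clk=1
t1.Δ0 z=1 q=1 x=1 p=1 u=1 r=0 v=1 y=1 clk=1
t1.Δ1 z=1 q=1 x=1 p=1 u=1 r=0 v=1 y=1 clk=0
t2.Δ0 z=1 q=1 x=1 p=1 u=1 r=0 v=1 y=1 clk=0
t2.Δ1 z=1 q=1 x=1 p=1 u=1 r=0 v=1 y=1 clk=1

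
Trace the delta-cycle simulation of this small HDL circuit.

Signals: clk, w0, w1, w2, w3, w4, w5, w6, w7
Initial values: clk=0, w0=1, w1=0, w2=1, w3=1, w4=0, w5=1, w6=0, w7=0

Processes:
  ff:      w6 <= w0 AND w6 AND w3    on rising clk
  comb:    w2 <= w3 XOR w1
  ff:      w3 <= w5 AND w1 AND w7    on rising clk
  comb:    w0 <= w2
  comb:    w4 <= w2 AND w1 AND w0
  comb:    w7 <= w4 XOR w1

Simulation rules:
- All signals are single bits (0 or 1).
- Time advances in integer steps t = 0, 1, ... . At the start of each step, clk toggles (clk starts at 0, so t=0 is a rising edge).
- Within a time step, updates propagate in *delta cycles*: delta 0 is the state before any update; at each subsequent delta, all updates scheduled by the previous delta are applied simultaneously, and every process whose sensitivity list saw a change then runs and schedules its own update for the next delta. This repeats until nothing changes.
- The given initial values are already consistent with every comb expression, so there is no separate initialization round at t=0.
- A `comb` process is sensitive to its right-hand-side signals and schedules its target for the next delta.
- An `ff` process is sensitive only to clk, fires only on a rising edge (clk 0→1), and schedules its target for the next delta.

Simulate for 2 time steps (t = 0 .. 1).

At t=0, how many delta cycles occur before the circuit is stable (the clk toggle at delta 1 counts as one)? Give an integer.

4

t0.Δ0 w7=0 w3=1 w5=1 w2=1 w6=0 clk=0 w4=0 w1=0 w0=1
t0.Δ1 w7=0 w3=1 w5=1 w2=1 w6=0 clk=1 w4=0 w1=0 w0=1
t0.Δ2 w7=0 w3=0 w5=1 w2=1 w6=0 clk=1 w4=0 w1=0 w0=1
t0.Δ3 w7=0 w3=0 w5=1 w2=0 w6=0 clk=1 w4=0 w1=0 w0=1
t0.Δ4 w7=0 w3=0 w5=1 w2=0 w6=0 clk=1 w4=0 w1=0 w0=0
t1.Δ0 w7=0 w3=0 w5=1 w2=0 w6=0 clk=1 w4=0 w1=0 w0=0
t1.Δ1 w7=0 w3=0 w5=1 w2=0 w6=0 clk=0 w4=0 w1=0 w0=0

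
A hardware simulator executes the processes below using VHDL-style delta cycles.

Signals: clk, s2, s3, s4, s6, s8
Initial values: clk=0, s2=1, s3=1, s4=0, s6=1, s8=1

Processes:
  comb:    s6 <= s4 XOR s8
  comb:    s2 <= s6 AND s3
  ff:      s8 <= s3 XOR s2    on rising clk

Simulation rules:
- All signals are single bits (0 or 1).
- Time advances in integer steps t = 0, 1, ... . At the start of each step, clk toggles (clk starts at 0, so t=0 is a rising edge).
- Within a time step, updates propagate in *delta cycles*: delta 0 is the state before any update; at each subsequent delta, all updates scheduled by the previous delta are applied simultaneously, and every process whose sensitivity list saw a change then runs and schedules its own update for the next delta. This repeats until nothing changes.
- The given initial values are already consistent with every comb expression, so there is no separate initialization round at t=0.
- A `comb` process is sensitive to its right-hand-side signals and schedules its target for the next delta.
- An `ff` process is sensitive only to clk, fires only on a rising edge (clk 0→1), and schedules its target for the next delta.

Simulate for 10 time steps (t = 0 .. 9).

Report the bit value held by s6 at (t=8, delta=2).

1

[bits: s8,clk,s2,s6,s4,s3]
t=0: Δ0=101101 Δ1=111101 Δ2=011101 Δ3=011001 Δ4=010001 | 4Δ
t=1: Δ0=010001 Δ1=000001 | 1Δ
t=2: Δ0=000001 Δ1=010001 Δ2=110001 Δ3=110101 Δ4=111101 | 4Δ
t=3: Δ0=111101 Δ1=101101 | 1Δ
t=4: Δ0=101101 Δ1=111101 Δ2=011101 Δ3=011001 Δ4=010001 | 4Δ
t=5: Δ0=010001 Δ1=000001 | 1Δ
t=6: Δ0=000001 Δ1=010001 Δ2=110001 Δ3=110101 Δ4=111101 | 4Δ
t=7: Δ0=111101 Δ1=101101 | 1Δ
t=8: Δ0=101101 Δ1=111101 Δ2=011101 Δ3=011001 Δ4=010001 | 4Δ
t=9: Δ0=010001 Δ1=000001 | 1Δ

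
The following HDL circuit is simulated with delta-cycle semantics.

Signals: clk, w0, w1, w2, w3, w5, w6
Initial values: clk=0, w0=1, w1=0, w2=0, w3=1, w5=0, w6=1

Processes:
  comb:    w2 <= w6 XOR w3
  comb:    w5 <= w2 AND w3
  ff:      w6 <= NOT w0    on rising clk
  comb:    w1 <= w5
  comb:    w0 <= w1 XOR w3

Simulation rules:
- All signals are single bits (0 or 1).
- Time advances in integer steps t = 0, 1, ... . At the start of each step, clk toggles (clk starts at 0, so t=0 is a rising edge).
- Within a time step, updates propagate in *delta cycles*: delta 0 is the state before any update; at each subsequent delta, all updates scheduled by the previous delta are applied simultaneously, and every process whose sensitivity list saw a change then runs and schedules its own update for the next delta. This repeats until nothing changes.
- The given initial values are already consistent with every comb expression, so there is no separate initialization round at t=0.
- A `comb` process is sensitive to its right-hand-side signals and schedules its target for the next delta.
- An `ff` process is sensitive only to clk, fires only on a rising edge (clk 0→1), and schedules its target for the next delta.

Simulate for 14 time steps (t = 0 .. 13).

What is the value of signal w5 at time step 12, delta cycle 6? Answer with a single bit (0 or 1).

t=0 Δ0: clk=0 w2=0 w0=1 w6=1 w5=0 w3=1 w1=0
  Δ1: clk:0→1
  Δ2: w6:1→0
  Δ3: w2:0→1
  Δ4: w5:0→1
  Δ5: w1:0→1
  Δ6: w0:1→0
  (6Δ to stable)
t=1 Δ0: clk=1 w2=1 w0=0 w6=0 w5=1 w3=1 w1=1
  Δ1: clk:1→0
  (1Δ to stable)
t=2 Δ0: clk=0 w2=1 w0=0 w6=0 w5=1 w3=1 w1=1
  Δ1: clk:0→1
  Δ2: w6:0→1
  Δ3: w2:1→0
  Δ4: w5:1→0
  Δ5: w1:1→0
  Δ6: w0:0→1
  (6Δ to stable)
t=3 Δ0: clk=1 w2=0 w0=1 w6=1 w5=0 w3=1 w1=0
  Δ1: clk:1→0
  (1Δ to stable)
t=4 Δ0: clk=0 w2=0 w0=1 w6=1 w5=0 w3=1 w1=0
  Δ1: clk:0→1
  Δ2: w6:1→0
  Δ3: w2:0→1
  Δ4: w5:0→1
  Δ5: w1:0→1
  Δ6: w0:1→0
  (6Δ to stable)
t=5 Δ0: clk=1 w2=1 w0=0 w6=0 w5=1 w3=1 w1=1
  Δ1: clk:1→0
  (1Δ to stable)
t=6 Δ0: clk=0 w2=1 w0=0 w6=0 w5=1 w3=1 w1=1
  Δ1: clk:0→1
  Δ2: w6:0→1
  Δ3: w2:1→0
  Δ4: w5:1→0
  Δ5: w1:1→0
  Δ6: w0:0→1
  (6Δ to stable)
t=7 Δ0: clk=1 w2=0 w0=1 w6=1 w5=0 w3=1 w1=0
  Δ1: clk:1→0
  (1Δ to stable)
t=8 Δ0: clk=0 w2=0 w0=1 w6=1 w5=0 w3=1 w1=0
  Δ1: clk:0→1
  Δ2: w6:1→0
  Δ3: w2:0→1
  Δ4: w5:0→1
  Δ5: w1:0→1
  Δ6: w0:1→0
  (6Δ to stable)
t=9 Δ0: clk=1 w2=1 w0=0 w6=0 w5=1 w3=1 w1=1
  Δ1: clk:1→0
  (1Δ to stable)
t=10 Δ0: clk=0 w2=1 w0=0 w6=0 w5=1 w3=1 w1=1
  Δ1: clk:0→1
  Δ2: w6:0→1
  Δ3: w2:1→0
  Δ4: w5:1→0
  Δ5: w1:1→0
  Δ6: w0:0→1
  (6Δ to stable)
t=11 Δ0: clk=1 w2=0 w0=1 w6=1 w5=0 w3=1 w1=0
  Δ1: clk:1→0
  (1Δ to stable)
t=12 Δ0: clk=0 w2=0 w0=1 w6=1 w5=0 w3=1 w1=0
  Δ1: clk:0→1
  Δ2: w6:1→0
  Δ3: w2:0→1
  Δ4: w5:0→1
  Δ5: w1:0→1
  Δ6: w0:1→0
  (6Δ to stable)
t=13 Δ0: clk=1 w2=1 w0=0 w6=0 w5=1 w3=1 w1=1
  Δ1: clk:1→0
  (1Δ to stable)

1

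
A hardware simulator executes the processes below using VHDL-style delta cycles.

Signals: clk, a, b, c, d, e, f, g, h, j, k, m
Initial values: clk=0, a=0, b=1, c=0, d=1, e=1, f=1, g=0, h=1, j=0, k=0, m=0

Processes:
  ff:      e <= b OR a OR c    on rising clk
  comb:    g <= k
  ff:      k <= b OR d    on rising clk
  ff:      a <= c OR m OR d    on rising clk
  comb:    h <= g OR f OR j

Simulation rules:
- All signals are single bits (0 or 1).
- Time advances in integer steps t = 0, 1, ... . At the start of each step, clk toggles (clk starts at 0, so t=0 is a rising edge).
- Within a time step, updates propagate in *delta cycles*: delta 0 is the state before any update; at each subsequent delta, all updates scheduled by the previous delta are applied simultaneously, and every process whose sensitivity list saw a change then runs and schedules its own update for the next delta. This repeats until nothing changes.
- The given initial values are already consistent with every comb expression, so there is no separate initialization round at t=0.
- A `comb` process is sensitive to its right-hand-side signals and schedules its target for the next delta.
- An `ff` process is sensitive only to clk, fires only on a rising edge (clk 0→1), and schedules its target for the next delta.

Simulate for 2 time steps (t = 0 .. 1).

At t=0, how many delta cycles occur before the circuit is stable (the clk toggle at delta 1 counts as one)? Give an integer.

[bits: j,b,a,k,m,g,e,clk,f,h,d,c]
t=0: Δ0=010000101110 Δ1=010000111110 Δ2=011100111110 Δ3=011101111110 | 3Δ
t=1: Δ0=011101111110 Δ1=011101101110 | 1Δ

3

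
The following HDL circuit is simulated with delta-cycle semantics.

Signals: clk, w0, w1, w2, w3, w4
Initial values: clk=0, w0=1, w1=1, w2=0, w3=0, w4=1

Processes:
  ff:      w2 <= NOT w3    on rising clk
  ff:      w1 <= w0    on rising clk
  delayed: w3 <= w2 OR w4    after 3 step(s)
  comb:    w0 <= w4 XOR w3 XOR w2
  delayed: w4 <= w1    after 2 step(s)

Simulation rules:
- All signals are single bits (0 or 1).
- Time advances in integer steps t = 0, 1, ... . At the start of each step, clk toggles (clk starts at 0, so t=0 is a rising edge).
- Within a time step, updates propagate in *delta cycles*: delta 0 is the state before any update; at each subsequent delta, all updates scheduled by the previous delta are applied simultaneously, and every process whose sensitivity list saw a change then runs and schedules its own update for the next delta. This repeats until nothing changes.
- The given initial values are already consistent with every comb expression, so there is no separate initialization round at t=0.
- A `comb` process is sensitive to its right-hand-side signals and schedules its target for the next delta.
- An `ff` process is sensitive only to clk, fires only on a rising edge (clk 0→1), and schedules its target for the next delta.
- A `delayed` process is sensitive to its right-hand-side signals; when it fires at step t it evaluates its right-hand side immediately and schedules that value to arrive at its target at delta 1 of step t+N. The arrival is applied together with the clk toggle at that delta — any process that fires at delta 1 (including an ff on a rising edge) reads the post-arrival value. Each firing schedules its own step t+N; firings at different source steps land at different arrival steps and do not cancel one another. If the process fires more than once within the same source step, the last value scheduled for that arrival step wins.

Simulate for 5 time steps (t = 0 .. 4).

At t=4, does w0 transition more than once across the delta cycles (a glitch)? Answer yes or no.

t0.Δ0 clk=0 w0=1 w1=1 w2=0 w3=0 w4=1
t0.Δ1 clk=1 w0=1 w1=1 w2=0 w3=0 w4=1
t0.Δ2 clk=1 w0=1 w1=1 w2=1 w3=0 w4=1
t0.Δ3 clk=1 w0=0 w1=1 w2=1 w3=0 w4=1
t1.Δ0 clk=1 w0=0 w1=1 w2=1 w3=0 w4=1
t1.Δ1 clk=0 w0=0 w1=1 w2=1 w3=0 w4=1
t2.Δ0 clk=0 w0=0 w1=1 w2=1 w3=0 w4=1
t2.Δ1 clk=1 w0=0 w1=1 w2=1 w3=0 w4=1
t2.Δ2 clk=1 w0=0 w1=0 w2=1 w3=0 w4=1
t3.Δ0 clk=1 w0=0 w1=0 w2=1 w3=0 w4=1
t3.Δ1 clk=0 w0=0 w1=0 w2=1 w3=1 w4=1
t3.Δ2 clk=0 w0=1 w1=0 w2=1 w3=1 w4=1
t4.Δ0 clk=0 w0=1 w1=0 w2=1 w3=1 w4=1
t4.Δ1 clk=1 w0=1 w1=0 w2=1 w3=1 w4=0
t4.Δ2 clk=1 w0=0 w1=1 w2=0 w3=1 w4=0
t4.Δ3 clk=1 w0=1 w1=1 w2=0 w3=1 w4=0

yes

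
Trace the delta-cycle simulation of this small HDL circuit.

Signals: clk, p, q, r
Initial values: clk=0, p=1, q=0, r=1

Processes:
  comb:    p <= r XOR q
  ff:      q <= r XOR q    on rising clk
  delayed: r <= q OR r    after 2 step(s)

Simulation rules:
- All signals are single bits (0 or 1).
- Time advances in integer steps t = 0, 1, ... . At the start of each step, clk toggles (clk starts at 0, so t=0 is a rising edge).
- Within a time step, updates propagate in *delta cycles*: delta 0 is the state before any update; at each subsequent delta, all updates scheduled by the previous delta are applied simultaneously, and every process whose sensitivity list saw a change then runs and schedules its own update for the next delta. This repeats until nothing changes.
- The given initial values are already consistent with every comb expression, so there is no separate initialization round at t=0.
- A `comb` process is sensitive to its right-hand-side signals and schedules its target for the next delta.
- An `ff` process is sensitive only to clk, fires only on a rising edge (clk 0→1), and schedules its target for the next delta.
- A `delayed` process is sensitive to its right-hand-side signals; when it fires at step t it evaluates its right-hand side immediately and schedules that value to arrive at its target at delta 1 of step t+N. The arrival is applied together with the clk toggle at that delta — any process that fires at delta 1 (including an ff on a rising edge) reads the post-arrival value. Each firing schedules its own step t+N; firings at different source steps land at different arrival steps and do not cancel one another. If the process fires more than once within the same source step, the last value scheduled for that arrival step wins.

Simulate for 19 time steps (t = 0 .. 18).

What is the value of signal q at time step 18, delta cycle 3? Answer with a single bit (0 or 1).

t0.Δ0 r=1 q=0 p=1 clk=0
t0.Δ1 r=1 q=0 p=1 clk=1
t0.Δ2 r=1 q=1 p=1 clk=1
t0.Δ3 r=1 q=1 p=0 clk=1
t1.Δ0 r=1 q=1 p=0 clk=1
t1.Δ1 r=1 q=1 p=0 clk=0
t2.Δ0 r=1 q=1 p=0 clk=0
t2.Δ1 r=1 q=1 p=0 clk=1
t2.Δ2 r=1 q=0 p=0 clk=1
t2.Δ3 r=1 q=0 p=1 clk=1
t3.Δ0 r=1 q=0 p=1 clk=1
t3.Δ1 r=1 q=0 p=1 clk=0
t4.Δ0 r=1 q=0 p=1 clk=0
t4.Δ1 r=1 q=0 p=1 clk=1
t4.Δ2 r=1 q=1 p=1 clk=1
t4.Δ3 r=1 q=1 p=0 clk=1
t5.Δ0 r=1 q=1 p=0 clk=1
t5.Δ1 r=1 q=1 p=0 clk=0
t6.Δ0 r=1 q=1 p=0 clk=0
t6.Δ1 r=1 q=1 p=0 clk=1
t6.Δ2 r=1 q=0 p=0 clk=1
t6.Δ3 r=1 q=0 p=1 clk=1
t7.Δ0 r=1 q=0 p=1 clk=1
t7.Δ1 r=1 q=0 p=1 clk=0
t8.Δ0 r=1 q=0 p=1 clk=0
t8.Δ1 r=1 q=0 p=1 clk=1
t8.Δ2 r=1 q=1 p=1 clk=1
t8.Δ3 r=1 q=1 p=0 clk=1
t9.Δ0 r=1 q=1 p=0 clk=1
t9.Δ1 r=1 q=1 p=0 clk=0
t10.Δ0 r=1 q=1 p=0 clk=0
t10.Δ1 r=1 q=1 p=0 clk=1
t10.Δ2 r=1 q=0 p=0 clk=1
t10.Δ3 r=1 q=0 p=1 clk=1
t11.Δ0 r=1 q=0 p=1 clk=1
t11.Δ1 r=1 q=0 p=1 clk=0
t12.Δ0 r=1 q=0 p=1 clk=0
t12.Δ1 r=1 q=0 p=1 clk=1
t12.Δ2 r=1 q=1 p=1 clk=1
t12.Δ3 r=1 q=1 p=0 clk=1
t13.Δ0 r=1 q=1 p=0 clk=1
t13.Δ1 r=1 q=1 p=0 clk=0
t14.Δ0 r=1 q=1 p=0 clk=0
t14.Δ1 r=1 q=1 p=0 clk=1
t14.Δ2 r=1 q=0 p=0 clk=1
t14.Δ3 r=1 q=0 p=1 clk=1
t15.Δ0 r=1 q=0 p=1 clk=1
t15.Δ1 r=1 q=0 p=1 clk=0
t16.Δ0 r=1 q=0 p=1 clk=0
t16.Δ1 r=1 q=0 p=1 clk=1
t16.Δ2 r=1 q=1 p=1 clk=1
t16.Δ3 r=1 q=1 p=0 clk=1
t17.Δ0 r=1 q=1 p=0 clk=1
t17.Δ1 r=1 q=1 p=0 clk=0
t18.Δ0 r=1 q=1 p=0 clk=0
t18.Δ1 r=1 q=1 p=0 clk=1
t18.Δ2 r=1 q=0 p=0 clk=1
t18.Δ3 r=1 q=0 p=1 clk=1

0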